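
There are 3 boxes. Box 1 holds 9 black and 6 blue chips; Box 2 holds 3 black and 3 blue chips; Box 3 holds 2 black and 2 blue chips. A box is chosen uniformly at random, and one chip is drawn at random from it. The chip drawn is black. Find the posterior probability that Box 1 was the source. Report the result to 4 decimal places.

P(black|Box 1) = 0.6; P(black|Box 2) = 0.5; P(black|Box 3) = 0.5.
Prior × likelihood for each source: 0.333333·0.6=0.2000, 0.333333·0.5=0.1667, 0.333333·0.5=0.1667. Summing gives P(black) = 0.53333.
P(Box 1 | black) = 0.2000 / 0.53333 = 0.3750.

Posterior probability ≈ 0.3750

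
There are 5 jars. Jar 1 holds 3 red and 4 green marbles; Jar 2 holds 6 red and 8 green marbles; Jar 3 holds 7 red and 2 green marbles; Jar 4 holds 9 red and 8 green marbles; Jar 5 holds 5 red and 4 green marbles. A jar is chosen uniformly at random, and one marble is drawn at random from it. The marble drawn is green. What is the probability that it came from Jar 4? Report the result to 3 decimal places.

P(green|Jar 1) = 0.5714; P(green|Jar 2) = 0.5714; P(green|Jar 3) = 0.2222; P(green|Jar 4) = 0.4706; P(green|Jar 5) = 0.4444.
Prior × likelihood for each source: 0.2·0.5714=0.1143, 0.2·0.5714=0.1143, 0.2·0.2222=0.04444, 0.2·0.4706=0.09412, 0.2·0.4444=0.08889. Summing gives P(green) = 0.45602.
P(Jar 4 | green) = 0.09412 / 0.45602 = 0.206.

Posterior probability ≈ 0.206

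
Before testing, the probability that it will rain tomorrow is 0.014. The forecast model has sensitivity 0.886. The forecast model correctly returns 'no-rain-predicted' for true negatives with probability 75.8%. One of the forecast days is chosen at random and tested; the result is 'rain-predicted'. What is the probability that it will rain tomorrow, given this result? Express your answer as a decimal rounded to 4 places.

Let H be the event that it will rain tomorrow. P(H) = 0.014, so P(¬H) = 0.986. With E the 'rain-predicted' result, P(E|H) = 0.886 and P(E|¬H) = 0.242.
P(E) = 0.886·0.014 + 0.242·0.986 = 0.012404 + 0.23861 = 0.25102.
By Bayes' theorem, P(H|E) = 0.012404 / 0.25102 = 0.0494.

P(H | E) ≈ 0.0494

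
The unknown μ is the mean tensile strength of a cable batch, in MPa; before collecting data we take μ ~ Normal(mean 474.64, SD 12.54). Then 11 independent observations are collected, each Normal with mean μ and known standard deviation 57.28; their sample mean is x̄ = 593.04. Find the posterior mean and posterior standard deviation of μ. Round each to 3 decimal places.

Prior precision 1/τ₀² = 1/12.54² = 0.00635924; data precision n/σ² = 11/57.28² = 0.00335264.
Posterior precision = 0.00635924 + 0.00335264 = 0.00971187, giving posterior SD = 1/√0.00971187 = 10.147.
Posterior mean = (0.00635924·474.64 + 0.00335264·593.04) / 0.00971187 = 515.513.

Posterior mean ≈ 515.513; posterior SD ≈ 10.147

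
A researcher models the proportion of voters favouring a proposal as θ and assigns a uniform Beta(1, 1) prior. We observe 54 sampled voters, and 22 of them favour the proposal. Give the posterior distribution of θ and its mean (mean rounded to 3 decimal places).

The binomial likelihood is conjugate to the Beta prior: with 22 successes and 32 failures, the posterior is Beta(1+22, 1+32) = Beta(23, 33).
E[θ | data] = 23/(23+33) = 0.411.

Posterior: Beta(23, 33); mean ≈ 0.411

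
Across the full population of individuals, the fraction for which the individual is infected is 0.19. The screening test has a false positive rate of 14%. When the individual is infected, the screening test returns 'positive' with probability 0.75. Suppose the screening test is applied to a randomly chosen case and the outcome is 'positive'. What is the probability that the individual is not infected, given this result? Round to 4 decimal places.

P(¬H | E) ≈ 0.4431

Let H be the event that the individual is infected. P(H) = 0.19, so P(¬H) = 0.81. With E the 'positive' result, P(E|H) = 0.75 and P(E|¬H) = 0.14.
P(E) = 0.75·0.19 + 0.14·0.81 = 0.14250 + 0.11340 = 0.25590.
By Bayes' theorem, P(H|E) = 0.14250 / 0.25590 = 0.5569. Hence P(¬H|E) = 1 − 0.5569 = 0.4431.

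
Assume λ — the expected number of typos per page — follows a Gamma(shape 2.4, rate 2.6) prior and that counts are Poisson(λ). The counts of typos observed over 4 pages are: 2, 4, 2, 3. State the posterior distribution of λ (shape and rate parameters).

The Poisson likelihood adds the total count to the shape and the number of exposure periods to the rate. Here ∑xᵢ = 11 and n = 4, so shape 2.4→13.4 and rate 2.6→6.6.

Posterior: Gamma(shape=13.4, rate=6.6)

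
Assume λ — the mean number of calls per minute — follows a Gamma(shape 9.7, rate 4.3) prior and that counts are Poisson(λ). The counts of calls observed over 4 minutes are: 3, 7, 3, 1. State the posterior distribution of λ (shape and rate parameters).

Posterior: Gamma(shape=23.7, rate=8.3)

Total count ∑xᵢ = 14 over n = 4 minutes.
Gamma is conjugate to the Poisson likelihood: posterior is Gamma(shape = 9.7+14 = 23.7, rate = 4.3+4 = 8.3).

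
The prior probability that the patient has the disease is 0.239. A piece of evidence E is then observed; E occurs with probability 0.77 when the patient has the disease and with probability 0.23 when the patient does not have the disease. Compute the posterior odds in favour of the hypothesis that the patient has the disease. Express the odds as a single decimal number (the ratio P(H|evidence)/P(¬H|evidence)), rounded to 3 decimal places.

Prior odds = 0.239/(1−0.239) = 0.31406. In log-odds, ln(0.31406) = -1.1582.
Add log likelihood ratio: ln(3.3478) = 1.2083.
Posterior log-odds = 0.050141, so posterior odds = exp(0.050141) = 1.0514.

Posterior odds ≈ 1.051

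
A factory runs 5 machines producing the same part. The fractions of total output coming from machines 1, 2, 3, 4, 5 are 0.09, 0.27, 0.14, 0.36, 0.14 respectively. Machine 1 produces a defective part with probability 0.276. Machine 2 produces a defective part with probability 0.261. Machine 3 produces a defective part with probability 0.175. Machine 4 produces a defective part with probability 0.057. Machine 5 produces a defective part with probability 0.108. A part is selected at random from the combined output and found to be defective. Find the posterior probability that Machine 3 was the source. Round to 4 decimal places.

P(defective|M1) = 0.276; P(defective|M2) = 0.261; P(defective|M3) = 0.175; P(defective|M4) = 0.057; P(defective|M5) = 0.108.
Prior × likelihood for each source: 0.09·0.276=0.02484, 0.27·0.261=0.07047, 0.14·0.175=0.02450, 0.36·0.057=0.02052, 0.14·0.108=0.01512. Summing gives P(defective) = 0.15545.
P(Machine 3 | defective) = 0.02450 / 0.15545 = 0.1576.

Posterior probability ≈ 0.1576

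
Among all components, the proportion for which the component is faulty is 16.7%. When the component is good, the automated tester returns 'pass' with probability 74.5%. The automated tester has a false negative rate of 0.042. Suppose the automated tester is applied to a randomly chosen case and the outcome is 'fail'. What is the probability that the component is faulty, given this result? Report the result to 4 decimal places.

P(H | E) ≈ 0.4296

Let H be the event that the component is faulty. P(H) = 0.167, so P(¬H) = 0.833. With E the 'fail' result, P(E|H) = 0.958 and P(E|¬H) = 0.255.
P(E) = 0.958·0.167 + 0.255·0.833 = 0.15999 + 0.21241 = 0.37240.
By Bayes' theorem, P(H|E) = 0.15999 / 0.37240 = 0.4296.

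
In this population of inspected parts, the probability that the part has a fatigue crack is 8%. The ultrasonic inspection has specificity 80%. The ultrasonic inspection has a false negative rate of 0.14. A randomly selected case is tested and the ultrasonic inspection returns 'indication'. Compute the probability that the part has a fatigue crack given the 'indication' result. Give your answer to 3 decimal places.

Let H be the event that the part has a fatigue crack. P(H) = 0.08, so P(¬H) = 0.92. With E the 'indication' result, P(E|H) = 0.86 and P(E|¬H) = 0.2.
P(E) = 0.86·0.08 + 0.2·0.92 = 0.068800 + 0.18400 = 0.25280.
By Bayes' theorem, P(H|E) = 0.068800 / 0.25280 = 0.272.

P(H | E) ≈ 0.272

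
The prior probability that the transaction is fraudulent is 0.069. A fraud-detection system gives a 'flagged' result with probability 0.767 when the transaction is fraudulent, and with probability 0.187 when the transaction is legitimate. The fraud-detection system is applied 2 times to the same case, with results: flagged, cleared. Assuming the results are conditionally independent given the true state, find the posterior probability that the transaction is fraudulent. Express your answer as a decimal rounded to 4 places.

With H the event that the transaction is fraudulent, the joint likelihood of the observed sequence is P(data|H) = 0.767·0.233 = 0.17871 and P(data|¬H) = 0.187·0.813 = 0.15203.
Bayes: P(H|data) = 0.069·0.17871 / (0.069·0.17871 + 0.931·0.15203) = 0.012331/0.15387 = 0.0801.

Posterior P(H) ≈ 0.0801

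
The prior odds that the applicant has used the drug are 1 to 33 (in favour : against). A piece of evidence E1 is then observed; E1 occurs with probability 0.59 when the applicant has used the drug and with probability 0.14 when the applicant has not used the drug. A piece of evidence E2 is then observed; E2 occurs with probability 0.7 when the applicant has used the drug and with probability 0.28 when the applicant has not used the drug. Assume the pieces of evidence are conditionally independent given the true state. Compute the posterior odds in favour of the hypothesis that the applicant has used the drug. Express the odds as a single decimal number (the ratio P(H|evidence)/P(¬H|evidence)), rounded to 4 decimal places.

Prior odds = 1/33 = 0.030303.
Likelihood ratio for E1 = 0.59/0.14 = 4.2143.
Likelihood ratio for E2 = 0.7/0.28 = 2.5000.
Posterior odds = prior odds × LR₁ × LR₂ = 0.31926.

Posterior odds ≈ 0.3193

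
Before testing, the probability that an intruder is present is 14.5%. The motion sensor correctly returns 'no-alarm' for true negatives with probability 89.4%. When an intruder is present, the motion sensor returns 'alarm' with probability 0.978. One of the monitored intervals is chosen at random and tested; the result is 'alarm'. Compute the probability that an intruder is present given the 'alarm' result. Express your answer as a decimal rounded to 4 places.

P(H | E) ≈ 0.6101

Write H for 'an intruder is present'. Prior odds H:¬H = 0.145/0.855 = 0.16959. For the 'alarm' outcome, the likelihood ratio is 0.978/0.106 = 9.2264.
Posterior odds = 0.16959 × 9.2264 = 1.5647, so P(H|E) = 1.5647/(1+1.5647) = 0.6101.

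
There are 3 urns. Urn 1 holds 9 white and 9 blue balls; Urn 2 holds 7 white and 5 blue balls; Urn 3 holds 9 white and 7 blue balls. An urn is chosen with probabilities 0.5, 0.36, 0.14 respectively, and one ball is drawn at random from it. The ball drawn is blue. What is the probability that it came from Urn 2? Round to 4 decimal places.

Tabulate prior·likelihood by source: [1] prior 0.5, lik 0.5, product 0.2500; [2] prior 0.36, lik 0.4167, product 0.1500; [3] prior 0.14, lik 0.4375, product 0.06125.
Normalizing constant = 0.46125; the posterior for Urn 2 is its product over the sum, 0.1500/0.46125 = 0.3252.

Posterior probability ≈ 0.3252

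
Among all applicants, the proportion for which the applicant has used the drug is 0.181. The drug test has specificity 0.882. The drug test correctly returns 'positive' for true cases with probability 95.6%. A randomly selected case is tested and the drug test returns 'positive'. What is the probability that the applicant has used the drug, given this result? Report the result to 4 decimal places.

Let H be the event that the applicant has used the drug. P(H) = 0.181, so P(¬H) = 0.819. With E the 'positive' result, P(E|H) = 0.956 and P(E|¬H) = 0.118.
P(E) = 0.956·0.181 + 0.118·0.819 = 0.17304 + 0.096642 = 0.26968.
By Bayes' theorem, P(H|E) = 0.17304 / 0.26968 = 0.6416.

P(H | E) ≈ 0.6416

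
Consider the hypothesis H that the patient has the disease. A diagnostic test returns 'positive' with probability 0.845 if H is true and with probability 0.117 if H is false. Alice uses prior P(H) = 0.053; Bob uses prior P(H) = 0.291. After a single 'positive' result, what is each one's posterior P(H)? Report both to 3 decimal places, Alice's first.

The likelihood ratio for a 'positive' result is 0.845/0.117 = 7.2222.
Alice: prior odds 0.053/0.947 = 0.055966; posterior odds 0.40420; posterior probability 0.288.
Bob: prior odds 0.291/0.709 = 0.41044; posterior odds 2.9643; posterior probability 0.748.

Alice: 0.288; Bob: 0.748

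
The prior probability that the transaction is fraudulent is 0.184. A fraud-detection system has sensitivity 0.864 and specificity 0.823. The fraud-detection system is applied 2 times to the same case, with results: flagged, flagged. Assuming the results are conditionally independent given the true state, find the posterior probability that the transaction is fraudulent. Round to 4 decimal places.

With H the event that the transaction is fraudulent, the joint likelihood of the observed sequence is P(data|H) = 0.864·0.864 = 0.74650 and P(data|¬H) = 0.177·0.177 = 0.031329.
Bayes: P(H|data) = 0.184·0.74650 / (0.184·0.74650 + 0.816·0.031329) = 0.13736/0.16292 = 0.8431.

Posterior P(H) ≈ 0.8431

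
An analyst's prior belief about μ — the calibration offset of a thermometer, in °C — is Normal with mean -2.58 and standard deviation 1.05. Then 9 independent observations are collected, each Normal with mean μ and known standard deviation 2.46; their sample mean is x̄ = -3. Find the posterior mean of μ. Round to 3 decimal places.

Posterior mean ≈ -2.841

Prior precision 1/τ₀² = 1/1.05² = 0.907029; data precision n/σ² = 9/2.46² = 1.48721.
Posterior precision = 0.907029 + 1.48721 = 2.39424.
Posterior mean = (0.907029·-2.58 + 1.48721·-3) / 2.39424 = -2.841.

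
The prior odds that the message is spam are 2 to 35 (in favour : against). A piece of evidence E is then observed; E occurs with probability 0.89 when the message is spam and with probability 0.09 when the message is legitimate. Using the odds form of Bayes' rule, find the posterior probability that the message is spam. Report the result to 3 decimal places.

Posterior probability ≈ 0.361

Prior odds = 2/35 = 0.057143. In log-odds, ln(0.057143) = -2.8622.
Add log likelihood ratio: ln(9.8889) = 2.2914.
Posterior log-odds = -0.57079, so posterior odds = exp(-0.57079) = 0.56508. Converting, P(H|E) = 0.56508/1.5651 = 0.361.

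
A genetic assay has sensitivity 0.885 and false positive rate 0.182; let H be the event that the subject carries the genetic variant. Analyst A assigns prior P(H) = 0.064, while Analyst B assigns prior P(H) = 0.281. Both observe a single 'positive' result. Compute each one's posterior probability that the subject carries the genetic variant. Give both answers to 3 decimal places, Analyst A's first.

P('+'|H) = 0.885, P('+'|¬H) = 0.182.
Analyst A: numerator 0.885·0.064 = 0.056640; evidence = 0.056640+0.182·0.936 = 0.22699; posterior = 0.250.
Analyst B: numerator 0.885·0.281 = 0.24869; evidence = 0.24869+0.182·0.719 = 0.37954; posterior = 0.655.

Analyst A: 0.250; Analyst B: 0.655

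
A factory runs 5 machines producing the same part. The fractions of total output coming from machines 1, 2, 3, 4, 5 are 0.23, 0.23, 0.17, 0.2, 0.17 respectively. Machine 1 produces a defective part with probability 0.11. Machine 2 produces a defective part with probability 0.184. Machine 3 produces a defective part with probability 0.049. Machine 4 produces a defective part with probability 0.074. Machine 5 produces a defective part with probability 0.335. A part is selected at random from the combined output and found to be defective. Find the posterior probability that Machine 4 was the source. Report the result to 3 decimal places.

Posterior probability ≈ 0.100

Tabulate prior·likelihood by source: [1] prior 0.23, lik 0.11, product 0.02530; [2] prior 0.23, lik 0.184, product 0.04232; [3] prior 0.17, lik 0.049, product 0.008330; [4] prior 0.2, lik 0.074, product 0.01480; [5] prior 0.17, lik 0.335, product 0.05695.
Normalizing constant = 0.14770; the posterior for Machine 4 is its product over the sum, 0.01480/0.14770 = 0.100.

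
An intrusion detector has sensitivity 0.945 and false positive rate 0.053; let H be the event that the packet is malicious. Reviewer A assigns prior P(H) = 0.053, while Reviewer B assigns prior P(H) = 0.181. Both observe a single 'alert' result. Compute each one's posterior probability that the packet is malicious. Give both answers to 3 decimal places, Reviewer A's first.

P('+'|H) = 0.945, P('+'|¬H) = 0.053.
Reviewer A: numerator 0.945·0.053 = 0.050085; evidence = 0.050085+0.053·0.947 = 0.10028; posterior = 0.499.
Reviewer B: numerator 0.945·0.181 = 0.17104; evidence = 0.17104+0.053·0.819 = 0.21445; posterior = 0.798.

Reviewer A: 0.499; Reviewer B: 0.798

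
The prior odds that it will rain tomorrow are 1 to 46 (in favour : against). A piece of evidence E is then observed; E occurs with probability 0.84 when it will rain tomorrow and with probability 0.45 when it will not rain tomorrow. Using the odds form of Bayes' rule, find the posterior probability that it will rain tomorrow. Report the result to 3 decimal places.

Posterior probability ≈ 0.039

Prior odds = 1/46 = 0.021739. In log-odds, ln(0.021739) = -3.8286.
Add log likelihood ratio: ln(1.8667) = 0.62415.
Posterior log-odds = -3.2045, so posterior odds = exp(-3.2045) = 0.040580. Converting, P(H|E) = 0.040580/1.0406 = 0.039.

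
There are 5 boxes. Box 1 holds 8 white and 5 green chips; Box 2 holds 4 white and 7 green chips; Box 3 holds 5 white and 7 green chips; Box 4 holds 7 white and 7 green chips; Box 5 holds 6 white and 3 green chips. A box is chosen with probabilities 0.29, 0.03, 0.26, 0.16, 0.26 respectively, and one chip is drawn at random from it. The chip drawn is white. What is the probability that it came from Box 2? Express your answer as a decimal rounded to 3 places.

P(white|Box 1) = 0.6154; P(white|Box 2) = 0.3636; P(white|Box 3) = 0.4167; P(white|Box 4) = 0.5; P(white|Box 5) = 0.6667.
Prior × likelihood for each source: 0.29·0.6154=0.1785, 0.03·0.3636=0.01091, 0.26·0.4167=0.1083, 0.16·0.5=0.08000, 0.26·0.6667=0.1733. Summing gives P(white) = 0.55104.
P(Box 2 | white) = 0.01091 / 0.55104 = 0.020.

Posterior probability ≈ 0.020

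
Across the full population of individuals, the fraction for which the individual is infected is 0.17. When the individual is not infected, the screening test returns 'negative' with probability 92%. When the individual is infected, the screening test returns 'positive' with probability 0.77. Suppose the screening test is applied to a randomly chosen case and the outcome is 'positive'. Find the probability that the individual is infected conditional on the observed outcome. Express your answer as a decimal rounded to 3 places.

P(H | E) ≈ 0.663

Let H be the event that the individual is infected. P(H) = 0.17, so P(¬H) = 0.83. With E the 'positive' result, P(E|H) = 0.77 and P(E|¬H) = 0.08.
P(E) = 0.77·0.17 + 0.08·0.83 = 0.13090 + 0.066400 = 0.19730.
By Bayes' theorem, P(H|E) = 0.13090 / 0.19730 = 0.663.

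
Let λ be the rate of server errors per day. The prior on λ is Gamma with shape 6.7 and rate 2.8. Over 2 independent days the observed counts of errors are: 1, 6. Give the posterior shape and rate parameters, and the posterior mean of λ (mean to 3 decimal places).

The Poisson likelihood adds the total count to the shape and the number of exposure periods to the rate. Here ∑xᵢ = 7 and n = 2, so shape 6.7→13.7 and rate 2.8→4.8.
Posterior mean = shape/rate = 13.7/4.8 = 2.854.

Posterior: Gamma(shape=13.7, rate=4.8); mean ≈ 2.854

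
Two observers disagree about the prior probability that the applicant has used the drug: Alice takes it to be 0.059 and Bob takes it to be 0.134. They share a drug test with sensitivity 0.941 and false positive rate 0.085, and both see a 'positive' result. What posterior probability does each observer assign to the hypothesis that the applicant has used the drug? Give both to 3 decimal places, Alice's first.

Alice: 0.410; Bob: 0.631

The likelihood ratio for a 'positive' result is 0.941/0.085 = 11.071.
Alice: prior odds 0.059/0.941 = 0.062699; posterior odds 0.69412; posterior probability 0.410.
Bob: prior odds 0.134/0.866 = 0.15473; posterior odds 1.7130; posterior probability 0.631.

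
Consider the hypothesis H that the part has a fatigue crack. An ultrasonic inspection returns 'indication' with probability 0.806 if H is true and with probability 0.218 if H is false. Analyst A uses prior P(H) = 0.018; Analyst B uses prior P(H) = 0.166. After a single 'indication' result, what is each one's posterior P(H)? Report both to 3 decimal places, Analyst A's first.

Analyst A: 0.063; Analyst B: 0.424

The likelihood ratio for an 'indication' result is 0.806/0.218 = 3.6972.
Analyst A: prior odds 0.018/0.982 = 0.018330; posterior odds 0.067770; posterior probability 0.063.
Analyst B: prior odds 0.166/0.834 = 0.19904; posterior odds 0.73590; posterior probability 0.424.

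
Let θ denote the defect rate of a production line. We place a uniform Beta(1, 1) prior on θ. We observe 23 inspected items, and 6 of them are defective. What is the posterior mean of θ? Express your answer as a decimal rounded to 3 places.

Observing 6 successes and 17 failures updates Beta(1, 1) by adding the success and failure counts to the two shape parameters: α = 1+6 = 7, β = 1+17 = 18.
Posterior mean = α/(α+β) = 7/25 = 0.280.

Posterior mean ≈ 0.280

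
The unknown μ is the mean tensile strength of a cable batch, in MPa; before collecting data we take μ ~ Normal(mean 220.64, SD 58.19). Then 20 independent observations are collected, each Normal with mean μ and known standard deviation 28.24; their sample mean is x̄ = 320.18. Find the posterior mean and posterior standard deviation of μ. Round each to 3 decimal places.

Prior precision 1/τ₀² = 1/58.19² = 0.00029533; data precision n/σ² = 20/28.24² = 0.0250784.
Posterior precision = 0.00029533 + 0.0250784 = 0.0253738, giving posterior SD = 1/√0.0253738 = 6.278.
Posterior mean = (0.00029533·220.64 + 0.0250784·320.18) / 0.0253738 = 319.021.

Posterior mean ≈ 319.021; posterior SD ≈ 6.278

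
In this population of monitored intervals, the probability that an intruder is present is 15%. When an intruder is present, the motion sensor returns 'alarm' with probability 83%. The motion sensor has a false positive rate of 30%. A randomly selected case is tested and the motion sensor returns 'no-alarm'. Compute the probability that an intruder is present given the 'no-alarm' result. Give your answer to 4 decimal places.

P(H | E) ≈ 0.0411

Write H for 'an intruder is present'. Prior odds H:¬H = 0.15/0.85 = 0.17647. For the 'no-alarm' outcome, the likelihood ratio is 0.17/0.7 = 0.24286.
Posterior odds = 0.17647 × 0.24286 = 0.042857, so P(H|E) = 0.042857/(1+0.042857) = 0.0411.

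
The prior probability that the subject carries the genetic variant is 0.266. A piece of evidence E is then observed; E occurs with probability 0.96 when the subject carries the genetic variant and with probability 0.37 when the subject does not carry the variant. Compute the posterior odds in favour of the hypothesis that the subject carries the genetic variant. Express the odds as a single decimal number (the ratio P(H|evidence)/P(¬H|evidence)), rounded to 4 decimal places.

Prior odds = 0.266/(1−0.266) = 0.36240. In log-odds, ln(0.36240) = -1.0150.
Add log likelihood ratio: ln(2.5946) = 0.95343.
Posterior log-odds = -0.061582, so posterior odds = exp(-0.061582) = 0.94028.

Posterior odds ≈ 0.9403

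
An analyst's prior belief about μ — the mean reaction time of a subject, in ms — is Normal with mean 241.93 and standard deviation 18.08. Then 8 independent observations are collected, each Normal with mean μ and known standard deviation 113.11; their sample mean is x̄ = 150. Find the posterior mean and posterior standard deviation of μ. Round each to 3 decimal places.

With known σ, the Normal prior is conjugate. Weight on the data is w = (n/σ²)/(n/σ² + 1/τ₀²) = 0.00062530/(0.00062530+0.00305917) = 0.16971.
Posterior mean = w·x̄ + (1−w)·μ₀ = 0.16971·150 + 0.83029·241.93 = 226.328. Posterior variance = 1/(0.00062530+0.00305917) = 271.410, so SD = 16.475.

Posterior mean ≈ 226.328; posterior SD ≈ 16.475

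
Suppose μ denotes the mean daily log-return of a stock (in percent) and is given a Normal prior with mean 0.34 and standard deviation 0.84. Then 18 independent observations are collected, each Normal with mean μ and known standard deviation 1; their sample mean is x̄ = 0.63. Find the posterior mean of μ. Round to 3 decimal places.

Posterior mean ≈ 0.609

With known σ, the Normal prior is conjugate. Weight on the data is w = (n/σ²)/(n/σ² + 1/τ₀²) = 18.0000/(18.0000+1.41723) = 0.92701.
Posterior mean = w·x̄ + (1−w)·μ₀ = 0.92701·0.63 + 0.072988·0.34 = 0.609.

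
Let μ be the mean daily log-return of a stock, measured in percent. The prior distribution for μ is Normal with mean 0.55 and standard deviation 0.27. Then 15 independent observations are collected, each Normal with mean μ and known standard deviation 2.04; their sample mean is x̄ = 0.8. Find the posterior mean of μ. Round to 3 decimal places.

Prior precision 1/τ₀² = 1/0.27² = 13.7174; data precision n/σ² = 15/2.04² = 3.60438.
Posterior precision = 13.7174 + 3.60438 = 17.3218.
Posterior mean = (13.7174·0.55 + 3.60438·0.8) / 17.3218 = 0.602.

Posterior mean ≈ 0.602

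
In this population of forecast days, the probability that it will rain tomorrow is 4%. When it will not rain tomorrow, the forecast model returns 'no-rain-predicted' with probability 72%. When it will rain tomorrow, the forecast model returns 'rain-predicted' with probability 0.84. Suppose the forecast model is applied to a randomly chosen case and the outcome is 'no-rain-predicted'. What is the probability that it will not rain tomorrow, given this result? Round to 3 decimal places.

Let H be the event that it will rain tomorrow. P(H) = 0.04, so P(¬H) = 0.96. With E the 'no-rain-predicted' result, P(E|H) = 0.16 and P(E|¬H) = 0.72.
P(E) = 0.16·0.04 + 0.72·0.96 = 0.0064000 + 0.69120 = 0.69760.
By Bayes' theorem, P(H|E) = 0.0064000 / 0.69760 = 0.009. Hence P(¬H|E) = 1 − 0.009 = 0.991.

P(¬H | E) ≈ 0.991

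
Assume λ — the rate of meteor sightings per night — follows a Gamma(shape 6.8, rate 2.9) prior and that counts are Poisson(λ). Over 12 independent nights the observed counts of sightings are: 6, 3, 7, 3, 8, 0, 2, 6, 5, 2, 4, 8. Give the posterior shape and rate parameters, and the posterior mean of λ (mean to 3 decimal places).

Posterior: Gamma(shape=60.8, rate=14.9); mean ≈ 4.081

The Poisson likelihood adds the total count to the shape and the number of exposure periods to the rate. Here ∑xᵢ = 54 and n = 12, so shape 6.8→60.8 and rate 2.9→14.9.
Posterior mean = shape/rate = 60.8/14.9 = 4.081.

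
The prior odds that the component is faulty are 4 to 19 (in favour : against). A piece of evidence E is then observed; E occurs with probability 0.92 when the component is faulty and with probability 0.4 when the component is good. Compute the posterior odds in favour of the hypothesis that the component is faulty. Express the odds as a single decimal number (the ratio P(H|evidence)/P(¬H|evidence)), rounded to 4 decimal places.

Prior odds = 4/19 = 0.21053. In log-odds, ln(0.21053) = -1.5581.
Add log likelihood ratio: ln(2.3000) = 0.83291.
Posterior log-odds = -0.72524, so posterior odds = exp(-0.72524) = 0.48421.

Posterior odds ≈ 0.4842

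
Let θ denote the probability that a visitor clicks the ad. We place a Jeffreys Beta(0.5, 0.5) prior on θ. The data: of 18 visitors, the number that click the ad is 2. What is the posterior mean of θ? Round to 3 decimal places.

Observing 2 successes and 16 failures updates Beta(0.5, 0.5) by adding the success and failure counts to the two shape parameters: α = 0.5+2 = 2.5, β = 0.5+16 = 16.5.
Posterior mean = α/(α+β) = 2.5/19 = 0.132.

Posterior mean ≈ 0.132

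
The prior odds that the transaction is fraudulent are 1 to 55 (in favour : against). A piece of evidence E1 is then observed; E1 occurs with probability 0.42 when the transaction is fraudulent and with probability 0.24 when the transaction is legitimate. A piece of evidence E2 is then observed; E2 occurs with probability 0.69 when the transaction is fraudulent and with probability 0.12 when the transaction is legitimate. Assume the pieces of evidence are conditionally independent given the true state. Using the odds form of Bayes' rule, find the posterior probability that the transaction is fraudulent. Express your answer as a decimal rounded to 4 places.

Posterior probability ≈ 0.1547

Prior odds = 1/55 = 0.018182. In log-odds, ln(0.018182) = -4.0073.
Add log likelihood ratios: ln(1.7500) + ln(5.7500) = 2.3088.
Posterior log-odds = -1.6985, so posterior odds = exp(-1.6985) = 0.18295. Converting, P(H|E) = 0.18295/1.1830 = 0.1547.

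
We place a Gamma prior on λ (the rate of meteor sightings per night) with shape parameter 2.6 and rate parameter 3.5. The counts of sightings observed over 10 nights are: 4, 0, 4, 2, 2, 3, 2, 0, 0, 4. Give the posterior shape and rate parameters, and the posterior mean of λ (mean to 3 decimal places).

The Poisson likelihood adds the total count to the shape and the number of exposure periods to the rate. Here ∑xᵢ = 21 and n = 10, so shape 2.6→23.6 and rate 3.5→13.5.
Posterior mean = shape/rate = 23.6/13.5 = 1.748.

Posterior: Gamma(shape=23.6, rate=13.5); mean ≈ 1.748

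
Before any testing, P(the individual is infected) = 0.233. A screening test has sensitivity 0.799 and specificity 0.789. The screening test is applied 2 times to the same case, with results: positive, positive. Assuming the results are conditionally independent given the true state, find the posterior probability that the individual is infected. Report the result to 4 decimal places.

Let H be the event that the individual is infected; start with P(H) = 0.233. P('positive'|H) = 0.799, P('positive'|¬H) = 0.211.
Update on result 1 ('positive'): P(H) ← 0.799·0.2330 / (0.799·0.2330 + 0.211·0.7670) = 0.18617/0.34800 = 0.5350.
Update on result 2 ('positive'): P(H) ← 0.799·0.5350 / (0.799·0.5350 + 0.211·0.4650) = 0.42743/0.52555 = 0.8133.

Posterior P(H) ≈ 0.8133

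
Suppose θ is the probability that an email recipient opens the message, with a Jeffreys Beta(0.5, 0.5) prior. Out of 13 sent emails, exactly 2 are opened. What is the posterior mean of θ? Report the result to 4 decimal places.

The binomial likelihood is conjugate to the Beta prior: with 2 successes and 11 failures, the posterior is Beta(0.5+2, 0.5+11) = Beta(2.5, 11.5).
Posterior mean = α/(α+β) = 2.5/14 = 0.1786.

Posterior mean ≈ 0.1786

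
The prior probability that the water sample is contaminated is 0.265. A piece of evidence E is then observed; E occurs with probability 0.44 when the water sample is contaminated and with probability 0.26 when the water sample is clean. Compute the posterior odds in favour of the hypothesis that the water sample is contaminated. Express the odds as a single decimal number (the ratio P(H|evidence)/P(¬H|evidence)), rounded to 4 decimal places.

Prior odds = 0.265/(1−0.265) = 0.36054.
Likelihood ratio for E = 0.44/0.26 = 1.6923.
Posterior odds = prior odds × LR = 0.61015.

Posterior odds ≈ 0.6102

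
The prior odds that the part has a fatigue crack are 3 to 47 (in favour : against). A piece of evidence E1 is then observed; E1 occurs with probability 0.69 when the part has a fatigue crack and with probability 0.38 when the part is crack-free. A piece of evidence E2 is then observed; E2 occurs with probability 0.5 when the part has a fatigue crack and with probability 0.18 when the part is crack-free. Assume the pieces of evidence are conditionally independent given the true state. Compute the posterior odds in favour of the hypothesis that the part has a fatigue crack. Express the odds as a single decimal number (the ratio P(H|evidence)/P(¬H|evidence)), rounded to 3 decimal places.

Posterior odds ≈ 0.322

Prior odds = 3/47 = 0.063830.
Likelihood ratio for E1 = 0.69/0.38 = 1.8158.
Likelihood ratio for E2 = 0.5/0.18 = 2.7778.
Posterior odds = prior odds × LR₁ × LR₂ = 0.32195.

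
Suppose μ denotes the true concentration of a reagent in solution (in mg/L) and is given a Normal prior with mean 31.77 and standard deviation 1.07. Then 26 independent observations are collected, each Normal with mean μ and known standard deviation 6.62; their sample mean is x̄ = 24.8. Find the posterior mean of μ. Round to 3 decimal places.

With known σ, the Normal prior is conjugate. Weight on the data is w = (n/σ²)/(n/σ² + 1/τ₀²) = 0.593277/(0.593277+0.873439) = 0.40449.
Posterior mean = w·x̄ + (1−w)·μ₀ = 0.40449·24.8 + 0.59551·31.77 = 28.951.

Posterior mean ≈ 28.951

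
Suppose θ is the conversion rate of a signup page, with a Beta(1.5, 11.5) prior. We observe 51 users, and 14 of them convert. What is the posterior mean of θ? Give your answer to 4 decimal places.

Observing 14 successes and 37 failures updates Beta(1.5, 11.5) by adding the success and failure counts to the two shape parameters: α = 1.5+14 = 15.5, β = 11.5+37 = 48.5.
E[θ | data] = 15.5/(15.5+48.5) = 0.2422.

Posterior mean ≈ 0.2422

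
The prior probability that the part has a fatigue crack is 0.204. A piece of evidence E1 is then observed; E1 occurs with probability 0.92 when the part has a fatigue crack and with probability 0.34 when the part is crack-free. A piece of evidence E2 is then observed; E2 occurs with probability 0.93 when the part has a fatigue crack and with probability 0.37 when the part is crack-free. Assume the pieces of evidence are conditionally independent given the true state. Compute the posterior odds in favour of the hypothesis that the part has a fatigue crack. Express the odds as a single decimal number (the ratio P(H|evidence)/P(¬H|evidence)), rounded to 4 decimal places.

Posterior odds ≈ 1.7430

Prior odds = 0.204/(1−0.204) = 0.25628.
Likelihood ratio for E1 = 0.92/0.34 = 2.7059.
Likelihood ratio for E2 = 0.93/0.37 = 2.5135.
Posterior odds = prior odds × LR₁ × LR₂ = 1.7430.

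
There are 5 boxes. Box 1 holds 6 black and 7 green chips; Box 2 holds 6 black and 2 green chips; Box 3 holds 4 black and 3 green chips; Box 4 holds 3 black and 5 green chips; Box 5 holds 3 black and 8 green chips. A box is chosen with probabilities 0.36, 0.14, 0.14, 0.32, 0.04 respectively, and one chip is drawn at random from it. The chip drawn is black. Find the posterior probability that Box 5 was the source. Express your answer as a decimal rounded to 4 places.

Tabulate prior·likelihood by source: [1] prior 0.36, lik 0.4615, product 0.1662; [2] prior 0.14, lik 0.75, product 0.1050; [3] prior 0.14, lik 0.5714, product 0.08000; [4] prior 0.32, lik 0.375, product 0.1200; [5] prior 0.04, lik 0.2727, product 0.01091.
Normalizing constant = 0.48206; the posterior for Box 5 is its product over the sum, 0.01091/0.48206 = 0.0226.

Posterior probability ≈ 0.0226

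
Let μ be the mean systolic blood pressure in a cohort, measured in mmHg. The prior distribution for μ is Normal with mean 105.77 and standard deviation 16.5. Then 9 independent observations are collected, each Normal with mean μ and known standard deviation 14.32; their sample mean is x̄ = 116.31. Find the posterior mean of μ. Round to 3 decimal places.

With known σ, the Normal prior is conjugate. Weight on the data is w = (n/σ²)/(n/σ² + 1/τ₀²) = 0.0438891/(0.0438891+0.00367309) = 0.92277.
Posterior mean = w·x̄ + (1−w)·μ₀ = 0.92277·116.31 + 0.077227·105.77 = 115.496.

Posterior mean ≈ 115.496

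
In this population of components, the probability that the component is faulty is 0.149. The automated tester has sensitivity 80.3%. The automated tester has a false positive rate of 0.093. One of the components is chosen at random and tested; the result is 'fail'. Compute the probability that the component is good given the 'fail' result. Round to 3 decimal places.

Write H for 'the component is faulty'. Prior odds H:¬H = 0.149/0.851 = 0.17509. For the 'fail' outcome, the likelihood ratio is 0.803/0.093 = 8.6344.
Posterior odds = 0.17509 × 8.6344 = 1.5118, so P(H|E) = 1.5118/(1+1.5118) = 0.602. Then P(¬H|E) = 1 − 0.602 = 0.398.

P(¬H | E) ≈ 0.398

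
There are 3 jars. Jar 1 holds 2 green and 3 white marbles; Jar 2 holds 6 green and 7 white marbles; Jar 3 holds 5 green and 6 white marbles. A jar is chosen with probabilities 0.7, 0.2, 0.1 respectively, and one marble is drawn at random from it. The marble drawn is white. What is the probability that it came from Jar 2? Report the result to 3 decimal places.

Tabulate prior·likelihood by source: [1] prior 0.7, lik 0.6, product 0.4200; [2] prior 0.2, lik 0.5385, product 0.1077; [3] prior 0.1, lik 0.5455, product 0.05455.
Normalizing constant = 0.58224; the posterior for Jar 2 is its product over the sum, 0.1077/0.58224 = 0.185.

Posterior probability ≈ 0.185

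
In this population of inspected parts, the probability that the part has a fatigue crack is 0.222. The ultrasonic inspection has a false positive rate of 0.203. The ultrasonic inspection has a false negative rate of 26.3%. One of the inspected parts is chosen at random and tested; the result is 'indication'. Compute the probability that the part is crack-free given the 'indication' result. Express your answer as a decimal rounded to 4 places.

P(¬H | E) ≈ 0.4912

Write H for 'the part has a fatigue crack'. Prior odds H:¬H = 0.222/0.778 = 0.28535. For the 'indication' outcome, the likelihood ratio is 0.737/0.203 = 3.6305.
Posterior odds = 0.28535 × 3.6305 = 1.0360, so P(H|E) = 1.0360/(1+1.0360) = 0.5088. Then P(¬H|E) = 1 − 0.5088 = 0.4912.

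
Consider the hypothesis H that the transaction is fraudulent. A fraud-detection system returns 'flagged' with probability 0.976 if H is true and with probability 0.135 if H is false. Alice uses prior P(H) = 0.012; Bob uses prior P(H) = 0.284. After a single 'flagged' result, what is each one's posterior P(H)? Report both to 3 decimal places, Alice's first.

Alice: 0.081; Bob: 0.741

P('+'|H) = 0.976, P('+'|¬H) = 0.135.
Alice: numerator 0.976·0.012 = 0.011712; evidence = 0.011712+0.135·0.988 = 0.14509; posterior = 0.081.
Bob: numerator 0.976·0.284 = 0.27718; evidence = 0.27718+0.135·0.716 = 0.37384; posterior = 0.741.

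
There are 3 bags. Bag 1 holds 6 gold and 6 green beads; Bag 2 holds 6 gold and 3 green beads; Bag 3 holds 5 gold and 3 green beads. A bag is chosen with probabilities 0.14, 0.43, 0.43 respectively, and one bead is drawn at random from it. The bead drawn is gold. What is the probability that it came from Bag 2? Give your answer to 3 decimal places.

Tabulate prior·likelihood by source: [1] prior 0.14, lik 0.5, product 0.07000; [2] prior 0.43, lik 0.6667, product 0.2867; [3] prior 0.43, lik 0.625, product 0.2687.
Normalizing constant = 0.62542; the posterior for Bag 2 is its product over the sum, 0.2867/0.62542 = 0.458.

Posterior probability ≈ 0.458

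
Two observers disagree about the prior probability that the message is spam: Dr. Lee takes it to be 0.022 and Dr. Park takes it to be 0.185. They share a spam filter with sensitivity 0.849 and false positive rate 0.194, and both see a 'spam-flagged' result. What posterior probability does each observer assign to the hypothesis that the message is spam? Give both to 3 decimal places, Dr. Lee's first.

P('+'|H) = 0.849, P('+'|¬H) = 0.194.
Dr. Lee: numerator 0.849·0.022 = 0.018678; evidence = 0.018678+0.194·0.978 = 0.20841; posterior = 0.090.
Dr. Park: numerator 0.849·0.185 = 0.15706; evidence = 0.15706+0.194·0.815 = 0.31517; posterior = 0.498.

Dr. Lee: 0.090; Dr. Park: 0.498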